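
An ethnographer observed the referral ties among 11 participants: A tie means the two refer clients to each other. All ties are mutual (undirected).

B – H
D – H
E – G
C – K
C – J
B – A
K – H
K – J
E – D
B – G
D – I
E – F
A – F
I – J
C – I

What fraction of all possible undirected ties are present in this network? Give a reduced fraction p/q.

3/11

There are 15 edges and 11 nodes, so the maximum possible is C(11,2) = 55.
Density = 15/55 = 3/11.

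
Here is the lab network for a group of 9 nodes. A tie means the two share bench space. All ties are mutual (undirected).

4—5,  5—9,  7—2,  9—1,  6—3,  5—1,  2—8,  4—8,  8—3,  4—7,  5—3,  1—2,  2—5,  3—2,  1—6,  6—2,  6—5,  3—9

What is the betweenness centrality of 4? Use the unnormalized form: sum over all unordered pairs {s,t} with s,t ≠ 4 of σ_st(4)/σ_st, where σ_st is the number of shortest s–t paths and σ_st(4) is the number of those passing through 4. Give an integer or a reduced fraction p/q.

19/12

Pairs whose geodesics pass through 4 — 8–7: 1/2; 8–5: 1/3; 9–7: 1/4; 7–5: 1/2.
All other pairs contribute 0.
Summing the contributions gives betweenness(4) = 19/12.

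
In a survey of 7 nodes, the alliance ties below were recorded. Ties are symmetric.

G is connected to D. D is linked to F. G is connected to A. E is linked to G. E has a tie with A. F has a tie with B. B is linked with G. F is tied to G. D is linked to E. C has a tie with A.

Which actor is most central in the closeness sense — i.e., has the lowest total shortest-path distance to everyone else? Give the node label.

G

Farness (sum of distances to all others) for each node — A:9, B:11, C:14, D:10, E:9, F:10, G:7.
The smallest farness is 7, for G, so G has the highest closeness.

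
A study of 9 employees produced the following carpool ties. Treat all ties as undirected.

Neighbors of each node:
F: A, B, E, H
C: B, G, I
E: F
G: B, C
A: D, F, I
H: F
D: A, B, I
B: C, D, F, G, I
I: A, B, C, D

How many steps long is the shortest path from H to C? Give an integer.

One shortest route is H – F – B – C, which uses 3 edges, and at distance 2 from H we only reach {A, B, E}, which does not include C. So d(H,C) = 3.

3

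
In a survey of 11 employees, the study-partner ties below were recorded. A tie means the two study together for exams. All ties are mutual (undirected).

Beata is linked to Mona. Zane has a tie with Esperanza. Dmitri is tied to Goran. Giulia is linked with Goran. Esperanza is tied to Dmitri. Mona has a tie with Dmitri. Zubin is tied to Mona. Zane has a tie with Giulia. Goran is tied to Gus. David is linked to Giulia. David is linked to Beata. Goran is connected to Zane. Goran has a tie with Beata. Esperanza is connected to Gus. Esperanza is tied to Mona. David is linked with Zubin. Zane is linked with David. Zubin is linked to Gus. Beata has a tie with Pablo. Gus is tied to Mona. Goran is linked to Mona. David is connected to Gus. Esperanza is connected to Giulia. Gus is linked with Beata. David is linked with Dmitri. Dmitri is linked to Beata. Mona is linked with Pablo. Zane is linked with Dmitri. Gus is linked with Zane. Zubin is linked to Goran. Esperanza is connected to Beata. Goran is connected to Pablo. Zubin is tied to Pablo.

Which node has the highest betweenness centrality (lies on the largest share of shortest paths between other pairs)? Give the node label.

Unnormalized betweenness of each node: Beata:38/15, David:77/30, Dmitri:37/30, Esperanza:39/20, Giulia:8/15, Goran:59/10, Gus:34/15, Mona:49/20, Pablo:1/5, Zane:6/5, Zubin:7/6.
Goran has the largest value, 59/10, making it the main broker — the node through which the most shortest paths run.

Goran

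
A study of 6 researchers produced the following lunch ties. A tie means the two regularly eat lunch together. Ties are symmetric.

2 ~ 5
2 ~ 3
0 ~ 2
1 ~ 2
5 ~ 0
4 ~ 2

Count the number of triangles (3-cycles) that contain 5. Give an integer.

5's neighbors: 0 and 2.
Neighbor pairs that are themselves tied: 5–0–2. Each forms one triangle with 5, for 1 in total.

1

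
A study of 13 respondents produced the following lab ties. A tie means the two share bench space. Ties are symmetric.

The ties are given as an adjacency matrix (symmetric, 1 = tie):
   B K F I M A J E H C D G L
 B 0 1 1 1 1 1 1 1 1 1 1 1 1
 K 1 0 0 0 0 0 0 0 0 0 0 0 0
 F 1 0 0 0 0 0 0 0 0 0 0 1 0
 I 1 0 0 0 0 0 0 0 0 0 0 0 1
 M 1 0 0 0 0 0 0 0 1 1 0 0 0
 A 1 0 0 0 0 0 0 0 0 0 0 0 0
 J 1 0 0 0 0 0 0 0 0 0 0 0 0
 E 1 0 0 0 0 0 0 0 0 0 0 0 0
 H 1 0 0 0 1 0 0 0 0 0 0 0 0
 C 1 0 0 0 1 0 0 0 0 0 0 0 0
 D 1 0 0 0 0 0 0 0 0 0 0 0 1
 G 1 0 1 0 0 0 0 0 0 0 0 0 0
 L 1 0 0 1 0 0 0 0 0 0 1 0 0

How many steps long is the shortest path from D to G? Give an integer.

One shortest route is D – B – G, which uses 2 edges, and D and G are not directly tied, so nothing shorter exists. So d(D,G) = 2.

2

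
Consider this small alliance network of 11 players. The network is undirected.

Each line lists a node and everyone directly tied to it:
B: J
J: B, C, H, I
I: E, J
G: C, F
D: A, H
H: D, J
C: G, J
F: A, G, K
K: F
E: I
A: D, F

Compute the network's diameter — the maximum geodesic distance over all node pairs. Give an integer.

Eccentricity of each node (its greatest distance to any other): A:5, B:5, C:3, D:4, E:6, F:5, G:4, H:4, I:5, J:4, K:6.
The maximum eccentricity is 6, realized for instance by the pair K–E via K – F – G – C – J – I – E. So the diameter is 6.

6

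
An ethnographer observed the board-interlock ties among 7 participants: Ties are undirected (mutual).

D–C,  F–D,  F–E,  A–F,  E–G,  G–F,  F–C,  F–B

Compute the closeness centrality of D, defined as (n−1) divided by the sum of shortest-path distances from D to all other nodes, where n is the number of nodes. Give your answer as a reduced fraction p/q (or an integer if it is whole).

Distances from D: A:2, B:2, C:1, E:2, F:1, G:2. Sum = 10.
n = 7, so closeness = 6/10 = 3/5.

3/5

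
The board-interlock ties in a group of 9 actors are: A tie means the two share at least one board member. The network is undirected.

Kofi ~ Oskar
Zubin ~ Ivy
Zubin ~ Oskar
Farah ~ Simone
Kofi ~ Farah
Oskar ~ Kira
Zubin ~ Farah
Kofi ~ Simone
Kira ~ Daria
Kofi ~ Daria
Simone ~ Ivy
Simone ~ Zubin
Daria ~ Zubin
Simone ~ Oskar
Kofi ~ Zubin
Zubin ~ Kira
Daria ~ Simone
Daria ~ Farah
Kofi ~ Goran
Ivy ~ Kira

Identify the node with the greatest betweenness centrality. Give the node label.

Kofi

Unnormalized betweenness of each node: Daria:17/12, Farah:0, Goran:0, Ivy:1/4, Kira:11/12, Kofi:91/12, Oskar:11/12, Simone:11/4, Zubin:25/6.
Kofi has the largest value, 91/12, making it the main broker — the node through which the most shortest paths run.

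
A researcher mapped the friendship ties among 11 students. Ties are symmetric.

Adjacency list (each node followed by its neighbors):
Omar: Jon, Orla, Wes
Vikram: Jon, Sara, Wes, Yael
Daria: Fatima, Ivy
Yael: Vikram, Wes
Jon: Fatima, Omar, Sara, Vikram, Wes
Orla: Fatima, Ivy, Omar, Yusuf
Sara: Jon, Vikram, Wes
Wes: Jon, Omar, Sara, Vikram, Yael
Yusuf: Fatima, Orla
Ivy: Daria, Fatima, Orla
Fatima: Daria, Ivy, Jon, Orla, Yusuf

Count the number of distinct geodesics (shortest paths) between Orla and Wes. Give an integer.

The shortest distance is 2, and the only length-2 path is Orla–Omar–Wes. So there is exactly 1 shortest path.

1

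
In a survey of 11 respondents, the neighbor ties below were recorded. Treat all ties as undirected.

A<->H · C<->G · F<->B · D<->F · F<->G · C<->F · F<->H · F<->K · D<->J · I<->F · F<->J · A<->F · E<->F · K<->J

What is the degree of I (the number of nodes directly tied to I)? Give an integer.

1

I is directly tied to F. That is 1 neighbor, so the degree of I is 1.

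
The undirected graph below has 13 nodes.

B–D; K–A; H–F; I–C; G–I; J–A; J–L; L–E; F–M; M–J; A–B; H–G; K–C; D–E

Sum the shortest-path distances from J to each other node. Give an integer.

Distances from J: A:1, B:2, C:3, D:3, E:2, F:2, G:4, H:3, I:4, K:2, L:1, M:1.
Sum = 1 + 2 + 3 + 3 + 2 + 2 + 4 + 3 + 4 + 2 + 1 + 1 = 28.

28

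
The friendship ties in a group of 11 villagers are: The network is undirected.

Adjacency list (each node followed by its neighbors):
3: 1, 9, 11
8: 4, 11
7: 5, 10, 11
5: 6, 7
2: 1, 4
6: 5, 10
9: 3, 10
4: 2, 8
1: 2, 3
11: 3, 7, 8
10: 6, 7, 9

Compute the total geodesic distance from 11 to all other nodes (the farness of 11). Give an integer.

Distances from 11: 1:2, 2:3, 3:1, 4:2, 5:2, 6:3, 7:1, 8:1, 9:2, 10:2.
Sum = 2 + 3 + 1 + 2 + 2 + 3 + 1 + 1 + 2 + 2 = 19.

19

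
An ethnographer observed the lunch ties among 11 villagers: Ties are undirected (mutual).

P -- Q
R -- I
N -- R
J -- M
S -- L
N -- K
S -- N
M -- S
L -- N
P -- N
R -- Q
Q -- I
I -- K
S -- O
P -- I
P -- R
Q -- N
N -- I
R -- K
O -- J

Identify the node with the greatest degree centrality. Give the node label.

Degrees — I:5, J:2, K:3, L:2, M:2, N:7, O:2, P:4, Q:4, R:5, S:4.
The maximum is 7, attained only by N.

N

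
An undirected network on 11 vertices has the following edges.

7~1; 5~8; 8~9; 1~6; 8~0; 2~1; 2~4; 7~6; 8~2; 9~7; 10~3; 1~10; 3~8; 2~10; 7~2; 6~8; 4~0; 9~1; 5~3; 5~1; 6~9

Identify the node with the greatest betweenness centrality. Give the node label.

Unnormalized betweenness of each node: 0:5/3, 1:22/3, 2:589/60, 3:4/3, 4:77/60, 5:67/60, 6:6/5, 7:7/6, 8:853/60, 9:6/5, 10:5/3.
8 has the largest value, 853/60, making it the main broker — the node through which the most shortest paths run.

8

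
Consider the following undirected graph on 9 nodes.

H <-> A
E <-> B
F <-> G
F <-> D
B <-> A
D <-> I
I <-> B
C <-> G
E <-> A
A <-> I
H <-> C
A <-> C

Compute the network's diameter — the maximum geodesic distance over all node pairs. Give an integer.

4

Eccentricity of each node (its greatest distance to any other): A:3, B:3, C:3, D:3, E:4, F:4, G:3, H:3, I:3.
The maximum eccentricity is 4, realized for instance by the pair F–E via F – G – C – A – E. So the diameter is 4.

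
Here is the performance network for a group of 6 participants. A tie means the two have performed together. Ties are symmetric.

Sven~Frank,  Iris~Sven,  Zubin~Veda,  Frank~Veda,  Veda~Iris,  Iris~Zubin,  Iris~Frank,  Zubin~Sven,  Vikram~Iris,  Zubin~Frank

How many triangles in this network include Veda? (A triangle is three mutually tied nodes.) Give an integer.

3

Veda's neighbors: Frank, Iris, and Zubin.
Neighbor pairs that are themselves tied: Veda–Frank–Iris; Veda–Frank–Zubin; Veda–Iris–Zubin. Each forms one triangle with Veda, for 3 in total.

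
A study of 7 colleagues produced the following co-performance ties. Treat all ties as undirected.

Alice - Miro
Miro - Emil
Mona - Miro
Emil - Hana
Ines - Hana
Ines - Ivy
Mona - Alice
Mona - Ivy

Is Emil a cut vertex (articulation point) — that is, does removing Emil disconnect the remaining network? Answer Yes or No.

No

Even without Emil, every remaining node can still reach every other (the residual graph is connected), so Emil is not a cut vertex.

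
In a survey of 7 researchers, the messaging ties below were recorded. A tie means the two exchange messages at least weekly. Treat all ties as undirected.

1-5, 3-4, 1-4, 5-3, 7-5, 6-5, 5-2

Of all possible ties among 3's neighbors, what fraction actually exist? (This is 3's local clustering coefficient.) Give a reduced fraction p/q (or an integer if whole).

3's neighbors: 4 and 5 (k = 2).
Possible neighbor pairs: C(2,2) = 1. Edges among them: none → e = 0.
Clustering(3) = 0/1.

0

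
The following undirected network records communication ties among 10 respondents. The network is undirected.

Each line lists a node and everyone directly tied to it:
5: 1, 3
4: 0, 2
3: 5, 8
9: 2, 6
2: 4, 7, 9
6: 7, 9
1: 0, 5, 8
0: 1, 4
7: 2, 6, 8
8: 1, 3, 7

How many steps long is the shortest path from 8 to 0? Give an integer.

2

One shortest route is 8 – 1 – 0, which uses 2 edges, and 8 and 0 are not directly tied, so nothing shorter exists. So d(8,0) = 2.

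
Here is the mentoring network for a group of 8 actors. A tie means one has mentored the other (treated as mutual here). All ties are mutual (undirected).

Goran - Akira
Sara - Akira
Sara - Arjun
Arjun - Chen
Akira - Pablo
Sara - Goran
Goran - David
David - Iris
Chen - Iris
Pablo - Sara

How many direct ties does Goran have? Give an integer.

3

Goran is directly tied to Akira, David, and Sara. That is 3 neighbors, so the degree of Goran is 3.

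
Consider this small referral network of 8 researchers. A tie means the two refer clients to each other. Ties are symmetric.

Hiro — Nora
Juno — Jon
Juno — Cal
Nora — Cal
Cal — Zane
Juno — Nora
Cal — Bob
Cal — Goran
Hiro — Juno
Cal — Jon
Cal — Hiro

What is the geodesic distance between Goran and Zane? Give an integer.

One shortest route is Goran – Cal – Zane, which uses 2 edges, and Goran and Zane are not directly tied, so nothing shorter exists. So d(Goran,Zane) = 2.

2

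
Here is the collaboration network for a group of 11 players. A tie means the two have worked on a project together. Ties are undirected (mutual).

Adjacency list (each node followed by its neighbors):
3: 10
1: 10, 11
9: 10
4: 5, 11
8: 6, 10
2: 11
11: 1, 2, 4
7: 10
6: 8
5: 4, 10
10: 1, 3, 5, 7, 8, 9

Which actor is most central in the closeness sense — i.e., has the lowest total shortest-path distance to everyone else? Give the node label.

Farness (sum of distances to all others) for each node — 1:19, 2:32, 3:24, 4:24, 5:20, 6:31, 7:24, 8:22, 9:24, 10:15, 11:23.
The smallest farness is 15, for 10, so 10 has the highest closeness.

10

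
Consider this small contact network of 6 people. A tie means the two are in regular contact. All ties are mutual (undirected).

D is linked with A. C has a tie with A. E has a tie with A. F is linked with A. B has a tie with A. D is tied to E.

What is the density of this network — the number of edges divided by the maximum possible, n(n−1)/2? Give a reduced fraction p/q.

2/5

There are 6 edges and 6 nodes, so the maximum possible is C(6,2) = 15.
Density = 6/15 = 2/5.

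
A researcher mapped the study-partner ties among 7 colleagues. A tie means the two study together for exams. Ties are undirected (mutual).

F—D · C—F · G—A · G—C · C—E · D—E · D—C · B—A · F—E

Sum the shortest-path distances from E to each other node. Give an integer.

12

Distances from E: A:3, B:4, C:1, D:1, F:1, G:2.
Sum = 3 + 4 + 1 + 1 + 1 + 2 = 12.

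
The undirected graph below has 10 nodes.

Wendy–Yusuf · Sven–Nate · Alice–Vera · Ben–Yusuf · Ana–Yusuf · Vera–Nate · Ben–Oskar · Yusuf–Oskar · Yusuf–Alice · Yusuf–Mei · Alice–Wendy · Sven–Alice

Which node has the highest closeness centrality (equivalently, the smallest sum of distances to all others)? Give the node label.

Yusuf

Farness (sum of distances to all others) for each node — Alice:14, Ana:21, Ben:20, Mei:21, Nate:26, Oskar:20, Sven:20, Vera:20, Wendy:17, Yusuf:13.
The smallest farness is 13, for Yusuf, so Yusuf has the highest closeness.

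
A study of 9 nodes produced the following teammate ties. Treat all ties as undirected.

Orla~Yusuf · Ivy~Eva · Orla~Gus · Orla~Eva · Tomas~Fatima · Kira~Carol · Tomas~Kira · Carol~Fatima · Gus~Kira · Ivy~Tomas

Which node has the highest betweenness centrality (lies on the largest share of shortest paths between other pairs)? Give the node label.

Kira

Unnormalized betweenness of each node: Carol:5/3, Eva:25/6, Fatima:4/3, Gus:43/6, Ivy:29/6, Kira:19/2, Orla:28/3, Tomas:8, Yusuf:0.
Kira has the largest value, 19/2, making it the main broker — the node through which the most shortest paths run.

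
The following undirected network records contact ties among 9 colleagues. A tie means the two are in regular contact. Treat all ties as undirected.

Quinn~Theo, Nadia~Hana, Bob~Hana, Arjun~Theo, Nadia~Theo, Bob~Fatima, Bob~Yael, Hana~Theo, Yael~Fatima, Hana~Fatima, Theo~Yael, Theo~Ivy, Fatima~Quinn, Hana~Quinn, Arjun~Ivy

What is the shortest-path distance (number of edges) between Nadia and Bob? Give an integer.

One shortest route is Nadia – Hana – Bob, which uses 2 edges, and Nadia and Bob are not directly tied, so nothing shorter exists. So d(Nadia,Bob) = 2.

2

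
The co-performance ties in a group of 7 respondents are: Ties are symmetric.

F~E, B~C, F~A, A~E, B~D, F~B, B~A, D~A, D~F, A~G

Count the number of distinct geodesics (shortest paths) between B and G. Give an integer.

1

The shortest distance is 2, and the only length-2 path is B–A–G. So there is exactly 1 shortest path.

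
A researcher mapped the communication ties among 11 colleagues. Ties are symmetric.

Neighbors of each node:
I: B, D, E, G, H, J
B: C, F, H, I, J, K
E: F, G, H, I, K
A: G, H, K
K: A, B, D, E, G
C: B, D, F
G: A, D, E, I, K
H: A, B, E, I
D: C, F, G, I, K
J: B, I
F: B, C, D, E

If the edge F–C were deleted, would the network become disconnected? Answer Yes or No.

Even without that edge, F still reaches C via F – B – C, so the network stays connected. Not a bridge.

No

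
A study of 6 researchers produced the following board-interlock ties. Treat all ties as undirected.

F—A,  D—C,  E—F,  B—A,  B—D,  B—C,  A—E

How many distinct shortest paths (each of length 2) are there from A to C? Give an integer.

The shortest distance is 2, and the only length-2 path is A–B–C. So there is exactly 1 shortest path.

1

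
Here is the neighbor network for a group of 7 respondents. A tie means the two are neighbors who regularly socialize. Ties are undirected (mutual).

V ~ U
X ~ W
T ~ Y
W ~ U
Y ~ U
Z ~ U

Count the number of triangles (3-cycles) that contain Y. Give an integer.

0

Y's neighbors are T and U, but none of them are tied to each other, so no triangle contains Y.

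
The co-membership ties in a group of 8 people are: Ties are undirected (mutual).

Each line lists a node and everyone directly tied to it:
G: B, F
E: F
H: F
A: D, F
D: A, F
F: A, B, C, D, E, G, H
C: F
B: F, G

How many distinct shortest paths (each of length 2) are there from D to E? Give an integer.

The shortest distance is 2, and the only length-2 path is D–F–E. So there is exactly 1 shortest path.

1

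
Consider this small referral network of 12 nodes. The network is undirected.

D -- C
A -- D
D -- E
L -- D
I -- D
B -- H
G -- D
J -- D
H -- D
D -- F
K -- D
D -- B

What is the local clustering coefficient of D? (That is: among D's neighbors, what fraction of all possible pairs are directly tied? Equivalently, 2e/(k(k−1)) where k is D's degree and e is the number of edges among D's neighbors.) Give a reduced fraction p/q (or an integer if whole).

1/55

D's neighbors: A, B, C, E, F, G, H, I, J, K, and L (k = 11).
Possible neighbor pairs: C(11,2) = 55. Edges among them: B–H → e = 1.
Clustering(D) = 1/55.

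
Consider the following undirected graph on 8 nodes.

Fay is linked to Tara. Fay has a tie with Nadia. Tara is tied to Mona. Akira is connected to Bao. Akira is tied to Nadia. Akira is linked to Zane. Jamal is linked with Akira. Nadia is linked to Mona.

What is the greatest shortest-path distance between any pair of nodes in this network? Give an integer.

4

Eccentricity of each node (its greatest distance to any other): Akira:3, Bao:4, Fay:3, Jamal:4, Mona:3, Nadia:2, Tara:4, Zane:4.
The maximum eccentricity is 4, realized for instance by the pair Zane–Tara via Zane – Akira – Nadia – Fay – Tara. So the diameter is 4.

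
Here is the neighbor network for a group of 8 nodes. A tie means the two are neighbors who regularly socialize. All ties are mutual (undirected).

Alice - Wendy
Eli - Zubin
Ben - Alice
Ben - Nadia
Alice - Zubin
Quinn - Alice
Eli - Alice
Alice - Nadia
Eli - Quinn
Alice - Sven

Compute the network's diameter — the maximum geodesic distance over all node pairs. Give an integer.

Eccentricity of each node (its greatest distance to any other): Alice:1, Ben:2, Eli:2, Nadia:2, Quinn:2, Sven:2, Wendy:2, Zubin:2.
The maximum eccentricity is 2, realized for instance by the pair Sven–Zubin via Sven – Alice – Zubin. So the diameter is 2.

2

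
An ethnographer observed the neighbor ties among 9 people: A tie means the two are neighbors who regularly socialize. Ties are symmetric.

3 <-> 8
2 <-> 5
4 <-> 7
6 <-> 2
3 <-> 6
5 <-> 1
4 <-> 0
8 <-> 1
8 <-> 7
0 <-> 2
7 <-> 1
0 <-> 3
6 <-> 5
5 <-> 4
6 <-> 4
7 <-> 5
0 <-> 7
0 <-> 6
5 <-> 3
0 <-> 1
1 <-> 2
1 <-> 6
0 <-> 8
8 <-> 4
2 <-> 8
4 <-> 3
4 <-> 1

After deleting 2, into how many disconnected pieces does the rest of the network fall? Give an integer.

2's neighbors (0, 1, 5, 6, and 8) remain reachable from one another through other ties, so the rest of the network stays in one piece.

1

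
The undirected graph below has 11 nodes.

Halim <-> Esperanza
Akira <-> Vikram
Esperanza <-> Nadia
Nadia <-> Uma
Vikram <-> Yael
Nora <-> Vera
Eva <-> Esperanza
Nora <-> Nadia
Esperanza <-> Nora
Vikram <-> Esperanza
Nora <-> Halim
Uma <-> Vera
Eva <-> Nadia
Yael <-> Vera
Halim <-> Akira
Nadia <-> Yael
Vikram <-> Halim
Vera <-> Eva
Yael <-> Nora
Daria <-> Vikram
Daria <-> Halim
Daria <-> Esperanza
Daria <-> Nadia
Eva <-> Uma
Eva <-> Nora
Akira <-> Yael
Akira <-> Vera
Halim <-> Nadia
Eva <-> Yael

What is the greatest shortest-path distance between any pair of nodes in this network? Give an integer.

Eccentricity of each node (its greatest distance to any other): Akira:2, Daria:3, Esperanza:2, Eva:2, Halim:2, Nadia:2, Nora:2, Uma:3, Vera:3, Vikram:3, Yael:2.
The maximum eccentricity is 3, realized for instance by the pair Vera–Daria via Vera – Yael – Nadia – Daria. So the diameter is 3.

3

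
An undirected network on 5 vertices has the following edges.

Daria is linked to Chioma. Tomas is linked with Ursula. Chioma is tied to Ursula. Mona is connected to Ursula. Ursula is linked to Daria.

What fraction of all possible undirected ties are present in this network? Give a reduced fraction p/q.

1/2

There are 5 edges and 5 nodes, so the maximum possible is C(5,2) = 10.
Density = 5/10 = 1/2.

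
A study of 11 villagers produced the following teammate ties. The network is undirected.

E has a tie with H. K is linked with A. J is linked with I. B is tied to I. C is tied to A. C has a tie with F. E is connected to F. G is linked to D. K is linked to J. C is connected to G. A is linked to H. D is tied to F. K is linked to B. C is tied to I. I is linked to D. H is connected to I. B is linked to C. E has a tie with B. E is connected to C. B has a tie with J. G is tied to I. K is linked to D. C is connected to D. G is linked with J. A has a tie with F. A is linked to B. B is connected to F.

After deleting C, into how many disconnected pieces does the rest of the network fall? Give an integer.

1

C's neighbors (A, B, D, E, F, G, and I) remain reachable from one another through other ties, so the rest of the network stays in one piece.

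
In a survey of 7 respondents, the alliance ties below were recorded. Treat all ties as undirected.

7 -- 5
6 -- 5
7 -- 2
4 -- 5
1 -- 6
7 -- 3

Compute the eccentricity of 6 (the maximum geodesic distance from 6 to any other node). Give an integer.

Distances from 6: 1:1, 2:3, 3:3, 4:2, 5:1, 7:2.
The largest is 3 (to 2 and 3), so the eccentricity of 6 is 3.

3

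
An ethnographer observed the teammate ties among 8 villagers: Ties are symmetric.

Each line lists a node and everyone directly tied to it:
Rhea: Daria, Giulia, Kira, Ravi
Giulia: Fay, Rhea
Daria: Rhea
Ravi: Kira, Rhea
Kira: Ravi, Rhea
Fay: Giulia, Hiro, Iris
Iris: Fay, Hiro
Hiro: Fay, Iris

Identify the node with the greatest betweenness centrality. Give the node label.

Rhea

Unnormalized betweenness of each node: Daria:0, Fay:10, Giulia:12, Hiro:0, Iris:0, Kira:0, Ravi:0, Rhea:14.
Rhea has the largest value, 14, making it the main broker — the node through which the most shortest paths run.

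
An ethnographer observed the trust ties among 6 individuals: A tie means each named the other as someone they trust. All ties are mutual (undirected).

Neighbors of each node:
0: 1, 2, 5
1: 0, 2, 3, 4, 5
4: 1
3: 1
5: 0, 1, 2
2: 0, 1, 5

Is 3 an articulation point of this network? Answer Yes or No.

No

Even without 3, every remaining node can still reach every other (the residual graph is connected), so 3 is not a cut vertex.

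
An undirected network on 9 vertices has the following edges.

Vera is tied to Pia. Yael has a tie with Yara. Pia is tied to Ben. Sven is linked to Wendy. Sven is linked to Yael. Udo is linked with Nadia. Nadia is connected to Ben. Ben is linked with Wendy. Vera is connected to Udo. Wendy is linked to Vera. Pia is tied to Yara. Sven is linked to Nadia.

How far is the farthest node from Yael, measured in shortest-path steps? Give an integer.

Distances from Yael: Ben:3, Nadia:2, Pia:2, Sven:1, Udo:3, Vera:3, Wendy:2, Yara:1.
The largest is 3 (to Ben, Vera, and Udo), so the eccentricity of Yael is 3.

3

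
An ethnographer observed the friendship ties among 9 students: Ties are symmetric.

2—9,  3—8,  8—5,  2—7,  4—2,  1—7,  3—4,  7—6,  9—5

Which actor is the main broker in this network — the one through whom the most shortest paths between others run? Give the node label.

Unnormalized betweenness of each node: 1:0, 2:17, 3:7/2, 4:13/2, 5:7/2, 6:0, 7:13, 8:2, 9:13/2.
2 has the largest value, 17, making it the main broker — the node through which the most shortest paths run.

2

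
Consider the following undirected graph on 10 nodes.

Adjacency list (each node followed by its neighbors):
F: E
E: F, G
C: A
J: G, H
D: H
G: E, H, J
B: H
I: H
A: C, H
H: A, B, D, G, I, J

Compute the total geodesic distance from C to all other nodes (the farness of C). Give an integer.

Distances from C: A:1, B:3, D:3, E:4, F:5, G:3, H:2, I:3, J:3.
Sum = 1 + 3 + 3 + 4 + 5 + 3 + 2 + 3 + 3 = 27.

27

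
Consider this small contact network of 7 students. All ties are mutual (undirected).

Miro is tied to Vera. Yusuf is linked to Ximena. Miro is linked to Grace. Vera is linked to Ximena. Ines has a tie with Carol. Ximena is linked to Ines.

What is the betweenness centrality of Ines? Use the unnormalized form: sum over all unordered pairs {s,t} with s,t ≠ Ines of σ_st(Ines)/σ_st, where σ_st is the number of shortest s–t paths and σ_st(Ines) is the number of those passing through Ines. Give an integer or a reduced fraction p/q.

Pairs whose geodesics pass through Ines — Grace–Carol: 1; Carol–Vera: 1; Carol–Ximena: 1; Carol–Miro: 1; Carol–Yusuf: 1.
All other pairs contribute 0.
Summing the contributions gives betweenness(Ines) = 5.

5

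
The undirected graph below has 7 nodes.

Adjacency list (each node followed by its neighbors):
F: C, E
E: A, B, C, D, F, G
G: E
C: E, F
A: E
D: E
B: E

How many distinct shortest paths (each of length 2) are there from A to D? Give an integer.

1

The shortest distance is 2, and the only length-2 path is A–E–D. So there is exactly 1 shortest path.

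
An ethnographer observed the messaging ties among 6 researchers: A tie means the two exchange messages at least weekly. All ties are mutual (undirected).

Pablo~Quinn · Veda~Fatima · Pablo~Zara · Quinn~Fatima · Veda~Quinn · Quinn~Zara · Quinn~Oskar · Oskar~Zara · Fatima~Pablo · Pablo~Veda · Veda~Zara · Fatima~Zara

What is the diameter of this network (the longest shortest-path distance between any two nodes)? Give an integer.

2

Eccentricity of each node (its greatest distance to any other): Fatima:2, Oskar:2, Pablo:2, Quinn:1, Veda:2, Zara:1.
The maximum eccentricity is 2, realized for instance by the pair Pablo–Oskar via Pablo – Zara – Oskar. So the diameter is 2.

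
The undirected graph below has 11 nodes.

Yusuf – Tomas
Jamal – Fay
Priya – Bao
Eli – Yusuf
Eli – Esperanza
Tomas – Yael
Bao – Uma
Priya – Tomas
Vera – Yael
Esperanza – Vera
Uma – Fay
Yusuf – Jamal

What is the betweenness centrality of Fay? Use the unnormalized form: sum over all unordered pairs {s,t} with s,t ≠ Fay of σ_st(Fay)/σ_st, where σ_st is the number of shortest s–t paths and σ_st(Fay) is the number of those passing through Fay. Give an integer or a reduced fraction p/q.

5

Pairs whose geodesics pass through Fay — Eli–Uma: 1; Yusuf–Uma: 1; Jamal–Uma: 1; Jamal–Bao: 1; Uma–Esperanza: 1.
All other pairs contribute 0.
Summing the contributions gives betweenness(Fay) = 5.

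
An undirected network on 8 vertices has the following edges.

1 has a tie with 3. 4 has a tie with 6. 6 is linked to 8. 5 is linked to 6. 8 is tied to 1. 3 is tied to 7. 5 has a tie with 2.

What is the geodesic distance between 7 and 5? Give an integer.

One shortest route is 7 – 3 – 1 – 8 – 6 – 5, which uses 5 edges, and at distance 4 from 7 we only reach {6}, which does not include 5. So d(7,5) = 5.

5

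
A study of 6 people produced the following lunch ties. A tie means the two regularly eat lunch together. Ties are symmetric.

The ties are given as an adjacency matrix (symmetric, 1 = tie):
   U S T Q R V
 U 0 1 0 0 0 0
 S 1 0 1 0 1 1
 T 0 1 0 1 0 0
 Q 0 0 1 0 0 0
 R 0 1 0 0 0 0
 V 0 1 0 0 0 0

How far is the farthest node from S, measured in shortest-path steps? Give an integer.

2

Distances from S: Q:2, R:1, T:1, U:1, V:1.
The largest is 2 (to Q), so the eccentricity of S is 2.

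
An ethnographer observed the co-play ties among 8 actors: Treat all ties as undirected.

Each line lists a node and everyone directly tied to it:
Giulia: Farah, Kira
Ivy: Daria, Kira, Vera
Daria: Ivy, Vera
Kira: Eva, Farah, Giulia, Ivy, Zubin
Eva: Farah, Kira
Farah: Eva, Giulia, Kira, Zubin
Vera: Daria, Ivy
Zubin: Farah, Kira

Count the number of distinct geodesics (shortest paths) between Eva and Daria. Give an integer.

The shortest distance is 3, and the only length-3 path is Eva–Kira–Ivy–Daria. So there is exactly 1 shortest path.

1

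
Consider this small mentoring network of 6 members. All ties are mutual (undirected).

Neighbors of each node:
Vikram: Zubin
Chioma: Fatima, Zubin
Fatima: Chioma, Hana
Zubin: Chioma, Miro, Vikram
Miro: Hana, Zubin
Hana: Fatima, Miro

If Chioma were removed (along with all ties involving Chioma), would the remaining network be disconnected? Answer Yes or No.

No

Even without Chioma, every remaining node can still reach every other (the residual graph is connected), so Chioma is not a cut vertex.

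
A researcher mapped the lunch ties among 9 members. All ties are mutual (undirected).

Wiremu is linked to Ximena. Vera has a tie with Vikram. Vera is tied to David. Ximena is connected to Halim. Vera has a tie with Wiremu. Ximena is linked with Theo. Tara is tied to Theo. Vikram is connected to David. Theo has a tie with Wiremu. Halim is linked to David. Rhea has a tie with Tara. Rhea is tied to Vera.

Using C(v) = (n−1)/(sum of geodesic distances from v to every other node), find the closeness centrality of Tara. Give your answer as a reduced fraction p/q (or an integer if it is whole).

Distances from Tara: David:3, Halim:3, Rhea:1, Theo:1, Vera:2, Vikram:3, Wiremu:2, Ximena:2. Sum = 17.
n = 9, so closeness = 8/17.

8/17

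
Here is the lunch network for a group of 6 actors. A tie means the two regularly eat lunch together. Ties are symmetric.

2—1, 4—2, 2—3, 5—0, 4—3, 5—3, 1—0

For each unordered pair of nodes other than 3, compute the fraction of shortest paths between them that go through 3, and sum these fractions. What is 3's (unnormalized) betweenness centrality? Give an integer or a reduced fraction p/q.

5/2

Pairs whose geodesics pass through 3 — 2–5: 1; 4–5: 1; 4–0: 1/2.
All other pairs contribute 0.
Summing the contributions gives betweenness(3) = 5/2.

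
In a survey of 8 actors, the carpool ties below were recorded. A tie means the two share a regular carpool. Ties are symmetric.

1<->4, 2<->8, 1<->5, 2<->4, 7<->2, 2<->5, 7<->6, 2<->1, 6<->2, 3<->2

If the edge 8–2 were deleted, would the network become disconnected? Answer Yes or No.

Yes

Without the 8–2 edge there is no alternate route between 8 and 2, so the network disconnects. It is a bridge.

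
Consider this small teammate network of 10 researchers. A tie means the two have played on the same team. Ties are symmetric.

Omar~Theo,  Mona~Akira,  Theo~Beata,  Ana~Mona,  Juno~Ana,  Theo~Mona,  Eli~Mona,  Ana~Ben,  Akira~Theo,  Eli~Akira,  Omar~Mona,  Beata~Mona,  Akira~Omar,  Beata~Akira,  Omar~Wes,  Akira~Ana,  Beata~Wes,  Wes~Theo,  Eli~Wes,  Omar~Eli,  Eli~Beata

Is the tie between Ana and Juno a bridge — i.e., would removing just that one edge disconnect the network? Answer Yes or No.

Without the Ana–Juno edge there is no alternate route between Ana and Juno, so the network disconnects. It is a bridge.

Yes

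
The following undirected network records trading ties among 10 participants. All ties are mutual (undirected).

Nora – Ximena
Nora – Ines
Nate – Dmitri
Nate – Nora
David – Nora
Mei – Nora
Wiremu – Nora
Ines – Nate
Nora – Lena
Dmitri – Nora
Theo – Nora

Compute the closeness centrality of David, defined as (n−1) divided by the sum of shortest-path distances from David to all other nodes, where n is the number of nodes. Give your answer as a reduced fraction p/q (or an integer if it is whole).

Distances from David: Dmitri:2, Ines:2, Lena:2, Mei:2, Nate:2, Nora:1, Theo:2, Wiremu:2, Ximena:2. Sum = 17.
n = 10, so closeness = 9/17.

9/17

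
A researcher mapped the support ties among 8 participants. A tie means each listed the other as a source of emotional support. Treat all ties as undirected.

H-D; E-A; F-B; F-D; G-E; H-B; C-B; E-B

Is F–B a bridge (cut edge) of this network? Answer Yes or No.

No

Even without that edge, F still reaches B via F – D – H – B, so the network stays connected. Not a bridge.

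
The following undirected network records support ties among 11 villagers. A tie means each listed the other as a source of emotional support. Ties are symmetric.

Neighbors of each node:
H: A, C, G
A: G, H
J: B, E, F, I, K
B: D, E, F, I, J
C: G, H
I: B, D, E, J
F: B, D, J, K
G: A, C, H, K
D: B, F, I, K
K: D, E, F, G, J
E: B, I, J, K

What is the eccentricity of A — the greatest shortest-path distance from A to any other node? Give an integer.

4

Distances from A: B:4, C:2, D:3, E:3, F:3, G:1, H:1, I:4, J:3, K:2.
The largest is 4 (to B and I), so the eccentricity of A is 4.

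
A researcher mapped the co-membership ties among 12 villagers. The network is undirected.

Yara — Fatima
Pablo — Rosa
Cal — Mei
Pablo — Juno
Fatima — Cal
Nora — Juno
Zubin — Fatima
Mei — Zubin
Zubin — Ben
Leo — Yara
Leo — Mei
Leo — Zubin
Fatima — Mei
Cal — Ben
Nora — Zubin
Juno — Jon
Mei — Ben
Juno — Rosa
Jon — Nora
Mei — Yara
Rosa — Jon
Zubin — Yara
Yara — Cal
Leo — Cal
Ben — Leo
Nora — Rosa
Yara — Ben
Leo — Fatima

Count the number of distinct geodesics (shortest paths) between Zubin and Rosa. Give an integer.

1

The shortest distance is 2, and the only length-2 path is Zubin–Nora–Rosa. So there is exactly 1 shortest path.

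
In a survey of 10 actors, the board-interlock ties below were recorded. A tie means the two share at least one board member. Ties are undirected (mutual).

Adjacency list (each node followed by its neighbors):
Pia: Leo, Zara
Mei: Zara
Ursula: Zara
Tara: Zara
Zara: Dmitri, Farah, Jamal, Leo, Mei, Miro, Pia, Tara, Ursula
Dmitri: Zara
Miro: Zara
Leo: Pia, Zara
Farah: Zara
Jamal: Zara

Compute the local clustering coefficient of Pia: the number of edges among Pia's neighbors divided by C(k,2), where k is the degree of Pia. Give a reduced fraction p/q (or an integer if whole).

Pia's neighbors: Leo and Zara (k = 2).
Possible neighbor pairs: C(2,2) = 1. Edges among them: Leo–Zara → e = 1.
Clustering(Pia) = 1/1.

1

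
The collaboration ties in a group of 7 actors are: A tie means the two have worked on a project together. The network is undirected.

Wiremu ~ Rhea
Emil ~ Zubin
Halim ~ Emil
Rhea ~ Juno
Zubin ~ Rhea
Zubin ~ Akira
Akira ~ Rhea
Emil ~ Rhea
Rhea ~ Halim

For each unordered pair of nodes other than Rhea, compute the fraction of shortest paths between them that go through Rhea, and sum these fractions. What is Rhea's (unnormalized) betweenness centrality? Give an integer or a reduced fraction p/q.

11

Pairs whose geodesics pass through Rhea — Zubin–Juno: 1; Zubin–Halim: 1/2; Zubin–Wiremu: 1; Juno–Halim: 1; Juno–Wiremu: 1; Juno–Akira: 1; Juno–Emil: 1; Halim–Wiremu: 1; Halim–Akira: 1; Wiremu–Akira: 1; Wiremu–Emil: 1; Akira–Emil: 1/2.
All other pairs contribute 0.
Summing the contributions gives betweenness(Rhea) = 11.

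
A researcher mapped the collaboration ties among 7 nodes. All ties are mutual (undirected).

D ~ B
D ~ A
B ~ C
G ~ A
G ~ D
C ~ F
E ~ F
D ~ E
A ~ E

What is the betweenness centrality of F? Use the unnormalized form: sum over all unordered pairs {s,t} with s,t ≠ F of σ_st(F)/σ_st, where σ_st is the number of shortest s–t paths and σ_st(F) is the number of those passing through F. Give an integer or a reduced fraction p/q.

3/2

Pairs whose geodesics pass through F — A–C: 1/2; E–C: 1.
All other pairs contribute 0.
Summing the contributions gives betweenness(F) = 3/2.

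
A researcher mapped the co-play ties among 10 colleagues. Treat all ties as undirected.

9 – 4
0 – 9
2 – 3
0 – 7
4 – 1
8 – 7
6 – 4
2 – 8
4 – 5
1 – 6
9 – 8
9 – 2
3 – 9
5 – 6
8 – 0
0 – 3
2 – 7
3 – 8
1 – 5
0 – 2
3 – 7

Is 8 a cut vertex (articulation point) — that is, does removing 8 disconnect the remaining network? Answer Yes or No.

No

Even without 8, every remaining node can still reach every other (the residual graph is connected), so 8 is not a cut vertex.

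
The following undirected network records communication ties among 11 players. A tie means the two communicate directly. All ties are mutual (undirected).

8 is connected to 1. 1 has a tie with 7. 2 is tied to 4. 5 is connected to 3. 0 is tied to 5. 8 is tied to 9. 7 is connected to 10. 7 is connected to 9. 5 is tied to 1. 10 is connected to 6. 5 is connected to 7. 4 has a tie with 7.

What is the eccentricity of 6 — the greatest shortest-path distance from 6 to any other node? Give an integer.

Distances from 6: 0:4, 1:3, 2:4, 3:4, 4:3, 5:3, 7:2, 8:4, 9:3, 10:1.
The largest is 4 (to 8, 2, 0, and 3), so the eccentricity of 6 is 4.

4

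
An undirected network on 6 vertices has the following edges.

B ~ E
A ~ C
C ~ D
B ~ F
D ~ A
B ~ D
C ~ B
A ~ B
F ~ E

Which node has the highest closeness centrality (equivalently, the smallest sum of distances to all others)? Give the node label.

Farness (sum of distances to all others) for each node — A:7, B:5, C:7, D:7, E:8, F:8.
The smallest farness is 5, for B, so B has the highest closeness.

B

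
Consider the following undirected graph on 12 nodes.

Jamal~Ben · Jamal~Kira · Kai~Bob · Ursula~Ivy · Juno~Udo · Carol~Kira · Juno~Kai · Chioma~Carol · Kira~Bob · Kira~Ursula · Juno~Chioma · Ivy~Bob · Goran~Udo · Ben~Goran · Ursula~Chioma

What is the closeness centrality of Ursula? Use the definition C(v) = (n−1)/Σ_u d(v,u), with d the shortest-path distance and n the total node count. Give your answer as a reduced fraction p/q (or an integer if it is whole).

Distances from Ursula: Ben:3, Bob:2, Carol:2, Chioma:1, Goran:4, Ivy:1, Jamal:2, Juno:2, Kai:3, Kira:1, Udo:3. Sum = 24.
n = 12, so closeness = 11/24.

11/24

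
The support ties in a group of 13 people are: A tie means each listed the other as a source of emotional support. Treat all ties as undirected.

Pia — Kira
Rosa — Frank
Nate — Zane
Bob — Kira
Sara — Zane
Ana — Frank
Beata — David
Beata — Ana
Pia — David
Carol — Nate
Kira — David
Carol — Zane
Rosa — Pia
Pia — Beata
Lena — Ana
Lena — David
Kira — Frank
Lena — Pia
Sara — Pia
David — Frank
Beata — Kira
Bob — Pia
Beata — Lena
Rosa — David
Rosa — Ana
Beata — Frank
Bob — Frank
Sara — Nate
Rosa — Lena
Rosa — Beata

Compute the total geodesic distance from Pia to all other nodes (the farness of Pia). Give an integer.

Distances from Pia: Ana:2, Beata:1, Bob:1, Carol:3, David:1, Frank:2, Kira:1, Lena:1, Nate:2, Rosa:1, Sara:1, Zane:2.
Sum = 2 + 1 + 1 + 3 + 1 + 2 + 1 + 1 + 2 + 1 + 1 + 2 = 18.

18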